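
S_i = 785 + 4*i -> [785, 789, 793, 797, 801]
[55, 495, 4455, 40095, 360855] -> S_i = 55*9^i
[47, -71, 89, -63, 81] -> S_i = Random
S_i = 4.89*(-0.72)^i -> [4.89, -3.52, 2.53, -1.83, 1.31]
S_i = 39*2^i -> [39, 78, 156, 312, 624]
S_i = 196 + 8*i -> [196, 204, 212, 220, 228]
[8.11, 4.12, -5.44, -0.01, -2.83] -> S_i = Random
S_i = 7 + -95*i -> [7, -88, -183, -278, -373]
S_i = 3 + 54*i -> [3, 57, 111, 165, 219]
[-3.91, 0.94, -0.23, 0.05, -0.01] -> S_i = -3.91*(-0.24)^i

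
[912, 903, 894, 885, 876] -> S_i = 912 + -9*i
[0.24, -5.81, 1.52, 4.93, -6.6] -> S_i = Random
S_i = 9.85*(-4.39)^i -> [9.85, -43.24, 189.83, -833.35, 3658.43]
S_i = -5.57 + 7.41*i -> [-5.57, 1.84, 9.25, 16.66, 24.07]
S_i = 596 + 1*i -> [596, 597, 598, 599, 600]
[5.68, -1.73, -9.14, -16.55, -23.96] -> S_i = 5.68 + -7.41*i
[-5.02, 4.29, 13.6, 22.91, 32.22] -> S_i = -5.02 + 9.31*i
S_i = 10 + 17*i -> [10, 27, 44, 61, 78]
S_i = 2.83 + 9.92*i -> [2.83, 12.75, 22.67, 32.59, 42.51]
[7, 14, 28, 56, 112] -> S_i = 7*2^i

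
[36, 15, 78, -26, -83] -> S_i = Random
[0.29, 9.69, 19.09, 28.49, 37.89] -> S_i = 0.29 + 9.40*i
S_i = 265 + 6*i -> [265, 271, 277, 283, 289]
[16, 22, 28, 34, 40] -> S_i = 16 + 6*i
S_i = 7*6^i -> [7, 42, 252, 1512, 9072]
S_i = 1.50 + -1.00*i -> [1.5, 0.5, -0.5, -1.5, -2.5]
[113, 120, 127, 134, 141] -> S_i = 113 + 7*i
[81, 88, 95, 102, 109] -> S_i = 81 + 7*i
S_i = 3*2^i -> [3, 6, 12, 24, 48]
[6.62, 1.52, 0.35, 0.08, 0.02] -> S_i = 6.62*0.23^i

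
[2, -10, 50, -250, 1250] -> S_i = 2*-5^i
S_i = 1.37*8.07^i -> [1.37, 11.06, 89.22, 720.01, 5810.52]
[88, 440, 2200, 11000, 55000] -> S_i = 88*5^i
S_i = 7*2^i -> [7, 14, 28, 56, 112]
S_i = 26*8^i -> [26, 208, 1664, 13312, 106496]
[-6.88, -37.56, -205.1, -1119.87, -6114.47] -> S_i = -6.88*5.46^i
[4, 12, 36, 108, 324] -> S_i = 4*3^i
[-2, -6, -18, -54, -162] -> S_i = -2*3^i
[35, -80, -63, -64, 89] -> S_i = Random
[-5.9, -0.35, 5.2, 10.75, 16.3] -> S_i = -5.90 + 5.55*i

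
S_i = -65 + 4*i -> [-65, -61, -57, -53, -49]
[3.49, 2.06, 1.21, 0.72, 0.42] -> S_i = 3.49*0.59^i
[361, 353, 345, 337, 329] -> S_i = 361 + -8*i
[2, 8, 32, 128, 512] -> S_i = 2*4^i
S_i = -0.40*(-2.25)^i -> [-0.4, 0.9, -2.02, 4.56, -10.25]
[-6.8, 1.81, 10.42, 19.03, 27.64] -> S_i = -6.80 + 8.61*i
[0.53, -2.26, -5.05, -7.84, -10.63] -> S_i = 0.53 + -2.79*i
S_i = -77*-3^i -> [-77, 231, -693, 2079, -6237]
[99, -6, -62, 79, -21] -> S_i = Random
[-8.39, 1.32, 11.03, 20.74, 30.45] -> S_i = -8.39 + 9.71*i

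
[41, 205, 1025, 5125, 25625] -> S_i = 41*5^i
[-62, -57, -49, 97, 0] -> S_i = Random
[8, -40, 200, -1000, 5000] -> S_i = 8*-5^i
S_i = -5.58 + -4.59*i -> [-5.58, -10.17, -14.76, -19.35, -23.94]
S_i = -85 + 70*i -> [-85, -15, 55, 125, 195]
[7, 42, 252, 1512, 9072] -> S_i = 7*6^i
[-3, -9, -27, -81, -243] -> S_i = -3*3^i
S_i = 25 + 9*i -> [25, 34, 43, 52, 61]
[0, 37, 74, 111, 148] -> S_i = 0 + 37*i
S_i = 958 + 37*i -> [958, 995, 1032, 1069, 1106]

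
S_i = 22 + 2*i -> [22, 24, 26, 28, 30]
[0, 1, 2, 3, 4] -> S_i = 0 + 1*i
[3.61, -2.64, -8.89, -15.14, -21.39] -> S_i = 3.61 + -6.25*i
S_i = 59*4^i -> [59, 236, 944, 3776, 15104]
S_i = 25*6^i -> [25, 150, 900, 5400, 32400]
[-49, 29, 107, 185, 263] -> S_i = -49 + 78*i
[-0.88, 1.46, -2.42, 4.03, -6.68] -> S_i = -0.88*(-1.66)^i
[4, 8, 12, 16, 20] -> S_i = 4 + 4*i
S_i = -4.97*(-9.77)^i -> [-4.97, 48.56, -474.4, 4634.9, -45282.94]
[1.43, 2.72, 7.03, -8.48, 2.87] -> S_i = Random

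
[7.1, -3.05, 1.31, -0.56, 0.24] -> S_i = 7.10*(-0.43)^i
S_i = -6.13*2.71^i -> [-6.13, -16.61, -45.02, -122.0, -330.63]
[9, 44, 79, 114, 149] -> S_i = 9 + 35*i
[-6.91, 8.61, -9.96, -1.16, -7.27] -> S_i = Random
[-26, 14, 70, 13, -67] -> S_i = Random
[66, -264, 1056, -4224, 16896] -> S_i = 66*-4^i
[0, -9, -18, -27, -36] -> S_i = 0 + -9*i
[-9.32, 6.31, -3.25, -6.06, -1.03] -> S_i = Random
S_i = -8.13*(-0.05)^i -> [-8.13, 0.41, -0.02, 0.0, -0.0]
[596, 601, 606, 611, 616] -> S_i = 596 + 5*i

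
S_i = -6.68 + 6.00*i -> [-6.68, -0.68, 5.32, 11.32, 17.32]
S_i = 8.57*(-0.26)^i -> [8.57, -2.23, 0.58, -0.15, 0.04]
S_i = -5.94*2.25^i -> [-5.94, -13.36, -30.07, -67.66, -152.24]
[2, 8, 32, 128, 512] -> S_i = 2*4^i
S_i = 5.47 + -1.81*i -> [5.47, 3.66, 1.85, 0.04, -1.77]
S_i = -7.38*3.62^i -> [-7.38, -26.72, -96.71, -350.09, -1267.33]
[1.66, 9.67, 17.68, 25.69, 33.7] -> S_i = 1.66 + 8.01*i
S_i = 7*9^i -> [7, 63, 567, 5103, 45927]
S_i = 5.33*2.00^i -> [5.33, 10.66, 21.32, 42.64, 85.28]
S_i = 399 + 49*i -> [399, 448, 497, 546, 595]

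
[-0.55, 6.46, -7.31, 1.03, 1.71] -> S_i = Random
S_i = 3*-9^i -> [3, -27, 243, -2187, 19683]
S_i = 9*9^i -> [9, 81, 729, 6561, 59049]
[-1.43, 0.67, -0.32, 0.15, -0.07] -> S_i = -1.43*(-0.47)^i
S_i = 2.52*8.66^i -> [2.52, 21.82, 188.99, 1636.64, 14173.34]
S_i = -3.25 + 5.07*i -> [-3.25, 1.82, 6.89, 11.96, 17.03]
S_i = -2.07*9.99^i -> [-2.07, -20.68, -206.59, -2063.8, -20617.32]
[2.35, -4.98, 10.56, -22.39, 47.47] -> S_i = 2.35*(-2.12)^i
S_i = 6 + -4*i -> [6, 2, -2, -6, -10]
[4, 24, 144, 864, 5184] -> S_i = 4*6^i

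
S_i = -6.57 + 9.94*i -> [-6.57, 3.37, 13.31, 23.25, 33.19]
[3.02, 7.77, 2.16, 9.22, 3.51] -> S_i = Random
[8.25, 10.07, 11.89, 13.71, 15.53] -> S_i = 8.25 + 1.82*i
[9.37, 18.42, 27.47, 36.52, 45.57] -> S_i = 9.37 + 9.05*i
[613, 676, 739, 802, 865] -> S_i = 613 + 63*i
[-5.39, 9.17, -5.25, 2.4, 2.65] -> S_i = Random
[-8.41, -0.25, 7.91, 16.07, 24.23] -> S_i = -8.41 + 8.16*i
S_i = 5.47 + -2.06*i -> [5.47, 3.41, 1.35, -0.71, -2.77]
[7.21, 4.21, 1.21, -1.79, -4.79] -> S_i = 7.21 + -3.00*i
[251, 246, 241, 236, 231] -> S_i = 251 + -5*i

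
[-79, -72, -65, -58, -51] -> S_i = -79 + 7*i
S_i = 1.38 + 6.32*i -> [1.38, 7.7, 14.02, 20.34, 26.66]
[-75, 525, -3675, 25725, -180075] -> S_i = -75*-7^i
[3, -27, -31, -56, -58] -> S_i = Random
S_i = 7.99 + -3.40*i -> [7.99, 4.59, 1.19, -2.21, -5.61]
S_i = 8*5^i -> [8, 40, 200, 1000, 5000]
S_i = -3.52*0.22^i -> [-3.52, -0.77, -0.17, -0.04, -0.01]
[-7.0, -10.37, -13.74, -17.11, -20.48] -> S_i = -7.00 + -3.37*i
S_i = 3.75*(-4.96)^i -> [3.75, -18.6, 92.26, -457.59, 2269.65]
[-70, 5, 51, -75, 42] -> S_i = Random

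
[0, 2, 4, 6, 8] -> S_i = 0 + 2*i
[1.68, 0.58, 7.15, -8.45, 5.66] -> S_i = Random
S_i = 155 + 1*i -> [155, 156, 157, 158, 159]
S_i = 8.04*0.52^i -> [8.04, 4.18, 2.17, 1.13, 0.59]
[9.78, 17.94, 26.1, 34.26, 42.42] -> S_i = 9.78 + 8.16*i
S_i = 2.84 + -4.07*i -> [2.84, -1.23, -5.3, -9.37, -13.44]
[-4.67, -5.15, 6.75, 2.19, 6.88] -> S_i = Random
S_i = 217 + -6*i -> [217, 211, 205, 199, 193]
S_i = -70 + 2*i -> [-70, -68, -66, -64, -62]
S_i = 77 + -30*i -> [77, 47, 17, -13, -43]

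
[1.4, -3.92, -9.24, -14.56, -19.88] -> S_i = 1.40 + -5.32*i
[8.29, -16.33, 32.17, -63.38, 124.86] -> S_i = 8.29*(-1.97)^i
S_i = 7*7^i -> [7, 49, 343, 2401, 16807]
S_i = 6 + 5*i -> [6, 11, 16, 21, 26]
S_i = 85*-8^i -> [85, -680, 5440, -43520, 348160]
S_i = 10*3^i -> [10, 30, 90, 270, 810]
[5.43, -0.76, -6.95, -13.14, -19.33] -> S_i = 5.43 + -6.19*i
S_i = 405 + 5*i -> [405, 410, 415, 420, 425]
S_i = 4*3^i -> [4, 12, 36, 108, 324]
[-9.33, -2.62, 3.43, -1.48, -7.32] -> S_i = Random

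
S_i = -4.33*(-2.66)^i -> [-4.33, 11.52, -30.64, 81.5, -216.78]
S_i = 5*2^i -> [5, 10, 20, 40, 80]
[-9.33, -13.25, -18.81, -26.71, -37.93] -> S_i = -9.33*1.42^i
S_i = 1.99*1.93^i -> [1.99, 3.84, 7.41, 14.31, 27.61]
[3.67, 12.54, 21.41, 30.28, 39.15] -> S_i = 3.67 + 8.87*i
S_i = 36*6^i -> [36, 216, 1296, 7776, 46656]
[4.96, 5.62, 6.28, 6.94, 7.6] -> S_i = 4.96 + 0.66*i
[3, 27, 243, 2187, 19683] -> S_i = 3*9^i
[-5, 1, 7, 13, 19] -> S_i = -5 + 6*i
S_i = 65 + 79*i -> [65, 144, 223, 302, 381]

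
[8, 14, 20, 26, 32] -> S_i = 8 + 6*i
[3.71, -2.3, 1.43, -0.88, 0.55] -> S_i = 3.71*(-0.62)^i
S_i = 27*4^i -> [27, 108, 432, 1728, 6912]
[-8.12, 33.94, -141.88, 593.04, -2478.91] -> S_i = -8.12*(-4.18)^i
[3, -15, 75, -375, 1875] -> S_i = 3*-5^i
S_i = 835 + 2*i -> [835, 837, 839, 841, 843]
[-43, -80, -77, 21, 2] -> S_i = Random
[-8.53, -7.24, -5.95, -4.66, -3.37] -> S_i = -8.53 + 1.29*i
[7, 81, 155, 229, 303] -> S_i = 7 + 74*i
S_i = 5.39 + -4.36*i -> [5.39, 1.03, -3.33, -7.69, -12.05]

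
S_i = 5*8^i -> [5, 40, 320, 2560, 20480]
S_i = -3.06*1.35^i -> [-3.06, -4.13, -5.58, -7.53, -10.16]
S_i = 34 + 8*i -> [34, 42, 50, 58, 66]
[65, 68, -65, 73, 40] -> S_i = Random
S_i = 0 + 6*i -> [0, 6, 12, 18, 24]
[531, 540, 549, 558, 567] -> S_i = 531 + 9*i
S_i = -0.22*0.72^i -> [-0.22, -0.16, -0.11, -0.08, -0.06]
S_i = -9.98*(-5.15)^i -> [-9.98, 51.4, -264.69, 1363.18, -7020.36]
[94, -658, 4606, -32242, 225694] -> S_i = 94*-7^i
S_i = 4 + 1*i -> [4, 5, 6, 7, 8]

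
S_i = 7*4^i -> [7, 28, 112, 448, 1792]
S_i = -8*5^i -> [-8, -40, -200, -1000, -5000]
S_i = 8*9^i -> [8, 72, 648, 5832, 52488]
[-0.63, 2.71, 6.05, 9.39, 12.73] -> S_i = -0.63 + 3.34*i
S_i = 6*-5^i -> [6, -30, 150, -750, 3750]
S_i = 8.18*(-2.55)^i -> [8.18, -20.86, 53.19, -135.64, 345.87]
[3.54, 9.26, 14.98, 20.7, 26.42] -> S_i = 3.54 + 5.72*i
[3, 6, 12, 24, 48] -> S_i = 3*2^i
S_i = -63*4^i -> [-63, -252, -1008, -4032, -16128]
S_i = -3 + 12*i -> [-3, 9, 21, 33, 45]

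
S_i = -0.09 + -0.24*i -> [-0.09, -0.33, -0.57, -0.81, -1.05]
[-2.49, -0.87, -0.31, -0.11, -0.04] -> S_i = -2.49*0.35^i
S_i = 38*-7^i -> [38, -266, 1862, -13034, 91238]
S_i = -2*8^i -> [-2, -16, -128, -1024, -8192]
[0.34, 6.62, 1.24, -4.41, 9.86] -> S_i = Random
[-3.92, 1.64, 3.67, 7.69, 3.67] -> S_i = Random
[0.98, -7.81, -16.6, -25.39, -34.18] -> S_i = 0.98 + -8.79*i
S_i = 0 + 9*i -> [0, 9, 18, 27, 36]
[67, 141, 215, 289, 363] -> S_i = 67 + 74*i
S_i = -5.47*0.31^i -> [-5.47, -1.7, -0.53, -0.16, -0.05]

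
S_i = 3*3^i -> [3, 9, 27, 81, 243]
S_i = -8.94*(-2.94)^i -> [-8.94, 26.28, -77.27, 227.18, -667.92]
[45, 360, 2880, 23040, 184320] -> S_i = 45*8^i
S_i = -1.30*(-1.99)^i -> [-1.3, 2.59, -5.15, 10.24, -20.39]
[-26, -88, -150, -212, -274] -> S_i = -26 + -62*i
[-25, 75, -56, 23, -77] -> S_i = Random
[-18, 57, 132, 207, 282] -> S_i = -18 + 75*i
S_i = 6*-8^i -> [6, -48, 384, -3072, 24576]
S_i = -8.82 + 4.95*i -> [-8.82, -3.87, 1.08, 6.03, 10.98]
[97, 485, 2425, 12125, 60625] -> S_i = 97*5^i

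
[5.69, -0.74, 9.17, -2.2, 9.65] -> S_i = Random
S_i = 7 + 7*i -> [7, 14, 21, 28, 35]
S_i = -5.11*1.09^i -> [-5.11, -5.57, -6.07, -6.62, -7.21]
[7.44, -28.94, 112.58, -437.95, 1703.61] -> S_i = 7.44*(-3.89)^i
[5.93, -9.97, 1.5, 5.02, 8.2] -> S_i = Random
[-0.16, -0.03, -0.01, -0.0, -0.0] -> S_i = -0.16*0.18^i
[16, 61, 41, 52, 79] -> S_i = Random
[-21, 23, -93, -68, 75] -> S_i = Random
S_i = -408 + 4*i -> [-408, -404, -400, -396, -392]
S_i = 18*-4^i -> [18, -72, 288, -1152, 4608]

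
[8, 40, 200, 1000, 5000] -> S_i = 8*5^i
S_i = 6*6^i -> [6, 36, 216, 1296, 7776]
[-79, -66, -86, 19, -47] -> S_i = Random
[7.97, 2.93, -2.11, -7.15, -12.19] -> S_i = 7.97 + -5.04*i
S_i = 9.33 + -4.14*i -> [9.33, 5.19, 1.05, -3.09, -7.23]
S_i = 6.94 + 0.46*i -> [6.94, 7.4, 7.86, 8.32, 8.78]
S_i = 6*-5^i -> [6, -30, 150, -750, 3750]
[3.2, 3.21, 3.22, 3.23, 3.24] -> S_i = 3.20 + 0.01*i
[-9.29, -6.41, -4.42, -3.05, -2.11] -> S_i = -9.29*0.69^i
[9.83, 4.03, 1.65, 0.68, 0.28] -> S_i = 9.83*0.41^i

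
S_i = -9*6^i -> [-9, -54, -324, -1944, -11664]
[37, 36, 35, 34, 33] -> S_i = 37 + -1*i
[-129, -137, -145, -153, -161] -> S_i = -129 + -8*i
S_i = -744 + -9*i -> [-744, -753, -762, -771, -780]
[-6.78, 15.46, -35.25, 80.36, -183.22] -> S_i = -6.78*(-2.28)^i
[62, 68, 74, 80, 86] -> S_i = 62 + 6*i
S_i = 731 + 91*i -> [731, 822, 913, 1004, 1095]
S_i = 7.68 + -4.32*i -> [7.68, 3.36, -0.96, -5.28, -9.6]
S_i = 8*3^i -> [8, 24, 72, 216, 648]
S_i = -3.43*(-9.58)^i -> [-3.43, 32.86, -314.79, 3015.72, -28890.57]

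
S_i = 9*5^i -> [9, 45, 225, 1125, 5625]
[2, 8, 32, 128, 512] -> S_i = 2*4^i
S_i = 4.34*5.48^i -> [4.34, 23.78, 130.33, 714.22, 3913.92]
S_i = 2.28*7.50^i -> [2.28, 17.1, 128.25, 961.87, 7214.06]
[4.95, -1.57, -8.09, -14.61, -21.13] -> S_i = 4.95 + -6.52*i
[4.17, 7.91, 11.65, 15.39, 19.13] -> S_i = 4.17 + 3.74*i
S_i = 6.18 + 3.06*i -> [6.18, 9.24, 12.3, 15.36, 18.42]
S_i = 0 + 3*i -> [0, 3, 6, 9, 12]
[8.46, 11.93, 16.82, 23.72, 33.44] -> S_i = 8.46*1.41^i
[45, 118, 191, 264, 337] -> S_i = 45 + 73*i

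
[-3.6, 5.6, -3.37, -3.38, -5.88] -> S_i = Random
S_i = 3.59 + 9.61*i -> [3.59, 13.2, 22.81, 32.42, 42.03]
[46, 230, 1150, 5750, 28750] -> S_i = 46*5^i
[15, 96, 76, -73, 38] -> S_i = Random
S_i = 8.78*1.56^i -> [8.78, 13.7, 21.37, 33.33, 52.0]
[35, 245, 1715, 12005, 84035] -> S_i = 35*7^i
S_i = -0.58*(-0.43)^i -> [-0.58, 0.25, -0.11, 0.05, -0.02]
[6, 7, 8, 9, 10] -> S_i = 6 + 1*i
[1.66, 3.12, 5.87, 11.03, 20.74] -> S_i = 1.66*1.88^i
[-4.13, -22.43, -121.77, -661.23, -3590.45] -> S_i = -4.13*5.43^i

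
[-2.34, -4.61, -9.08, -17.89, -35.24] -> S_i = -2.34*1.97^i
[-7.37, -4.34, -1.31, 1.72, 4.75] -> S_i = -7.37 + 3.03*i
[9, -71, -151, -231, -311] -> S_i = 9 + -80*i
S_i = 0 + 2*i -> [0, 2, 4, 6, 8]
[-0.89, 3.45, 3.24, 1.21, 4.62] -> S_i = Random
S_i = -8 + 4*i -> [-8, -4, 0, 4, 8]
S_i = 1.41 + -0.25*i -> [1.41, 1.16, 0.91, 0.66, 0.41]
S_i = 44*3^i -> [44, 132, 396, 1188, 3564]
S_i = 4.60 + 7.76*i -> [4.6, 12.36, 20.12, 27.88, 35.64]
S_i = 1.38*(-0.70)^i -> [1.38, -0.97, 0.68, -0.47, 0.33]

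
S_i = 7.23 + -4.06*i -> [7.23, 3.17, -0.89, -4.95, -9.01]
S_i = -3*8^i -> [-3, -24, -192, -1536, -12288]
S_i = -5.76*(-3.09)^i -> [-5.76, 17.8, -55.0, 169.94, -525.12]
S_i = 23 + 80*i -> [23, 103, 183, 263, 343]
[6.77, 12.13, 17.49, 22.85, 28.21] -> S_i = 6.77 + 5.36*i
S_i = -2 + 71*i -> [-2, 69, 140, 211, 282]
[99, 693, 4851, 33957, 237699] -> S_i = 99*7^i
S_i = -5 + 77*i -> [-5, 72, 149, 226, 303]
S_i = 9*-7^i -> [9, -63, 441, -3087, 21609]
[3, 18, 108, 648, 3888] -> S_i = 3*6^i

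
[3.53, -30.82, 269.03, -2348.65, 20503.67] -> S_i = 3.53*(-8.73)^i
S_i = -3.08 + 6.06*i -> [-3.08, 2.98, 9.04, 15.1, 21.16]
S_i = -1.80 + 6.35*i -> [-1.8, 4.55, 10.9, 17.25, 23.6]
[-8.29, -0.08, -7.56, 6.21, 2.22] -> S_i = Random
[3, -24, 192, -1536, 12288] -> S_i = 3*-8^i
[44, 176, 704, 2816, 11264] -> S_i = 44*4^i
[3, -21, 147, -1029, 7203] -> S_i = 3*-7^i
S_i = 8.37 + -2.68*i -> [8.37, 5.69, 3.01, 0.33, -2.35]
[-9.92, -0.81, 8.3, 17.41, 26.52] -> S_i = -9.92 + 9.11*i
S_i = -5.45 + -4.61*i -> [-5.45, -10.06, -14.67, -19.28, -23.89]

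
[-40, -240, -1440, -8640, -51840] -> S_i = -40*6^i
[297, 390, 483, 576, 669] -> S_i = 297 + 93*i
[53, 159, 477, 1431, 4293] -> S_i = 53*3^i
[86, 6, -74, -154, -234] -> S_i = 86 + -80*i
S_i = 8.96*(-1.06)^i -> [8.96, -9.5, 10.07, -10.67, 11.31]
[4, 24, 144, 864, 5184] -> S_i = 4*6^i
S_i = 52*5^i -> [52, 260, 1300, 6500, 32500]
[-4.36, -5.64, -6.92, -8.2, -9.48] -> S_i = -4.36 + -1.28*i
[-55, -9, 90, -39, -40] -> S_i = Random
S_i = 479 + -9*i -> [479, 470, 461, 452, 443]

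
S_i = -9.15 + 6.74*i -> [-9.15, -2.41, 4.33, 11.07, 17.81]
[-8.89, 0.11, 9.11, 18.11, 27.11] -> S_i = -8.89 + 9.00*i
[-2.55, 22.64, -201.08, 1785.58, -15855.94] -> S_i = -2.55*(-8.88)^i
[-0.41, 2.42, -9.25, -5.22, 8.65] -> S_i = Random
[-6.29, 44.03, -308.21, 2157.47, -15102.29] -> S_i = -6.29*(-7.00)^i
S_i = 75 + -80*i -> [75, -5, -85, -165, -245]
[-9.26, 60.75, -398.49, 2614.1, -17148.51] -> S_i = -9.26*(-6.56)^i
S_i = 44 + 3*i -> [44, 47, 50, 53, 56]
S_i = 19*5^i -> [19, 95, 475, 2375, 11875]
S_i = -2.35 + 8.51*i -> [-2.35, 6.16, 14.67, 23.18, 31.69]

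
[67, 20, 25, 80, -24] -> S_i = Random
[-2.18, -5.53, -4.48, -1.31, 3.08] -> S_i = Random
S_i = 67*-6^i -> [67, -402, 2412, -14472, 86832]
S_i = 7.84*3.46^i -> [7.84, 27.13, 93.86, 324.75, 1123.62]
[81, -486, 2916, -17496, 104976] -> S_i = 81*-6^i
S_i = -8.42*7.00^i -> [-8.42, -58.94, -412.58, -2888.06, -20216.42]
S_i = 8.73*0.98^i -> [8.73, 8.56, 8.38, 8.22, 8.05]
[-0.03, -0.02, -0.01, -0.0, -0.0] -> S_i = -0.03*0.52^i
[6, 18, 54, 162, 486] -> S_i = 6*3^i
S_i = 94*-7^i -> [94, -658, 4606, -32242, 225694]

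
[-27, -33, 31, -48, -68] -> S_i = Random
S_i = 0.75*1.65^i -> [0.75, 1.24, 2.04, 3.37, 5.56]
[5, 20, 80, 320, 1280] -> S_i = 5*4^i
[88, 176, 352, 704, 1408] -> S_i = 88*2^i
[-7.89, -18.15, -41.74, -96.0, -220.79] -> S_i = -7.89*2.30^i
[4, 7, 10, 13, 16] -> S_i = 4 + 3*i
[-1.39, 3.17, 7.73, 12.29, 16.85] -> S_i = -1.39 + 4.56*i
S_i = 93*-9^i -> [93, -837, 7533, -67797, 610173]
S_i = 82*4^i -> [82, 328, 1312, 5248, 20992]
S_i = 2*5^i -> [2, 10, 50, 250, 1250]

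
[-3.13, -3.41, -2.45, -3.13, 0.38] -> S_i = Random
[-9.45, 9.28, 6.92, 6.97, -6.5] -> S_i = Random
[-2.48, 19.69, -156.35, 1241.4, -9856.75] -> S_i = -2.48*(-7.94)^i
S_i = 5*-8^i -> [5, -40, 320, -2560, 20480]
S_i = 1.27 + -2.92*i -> [1.27, -1.65, -4.57, -7.49, -10.41]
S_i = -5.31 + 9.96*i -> [-5.31, 4.65, 14.61, 24.57, 34.53]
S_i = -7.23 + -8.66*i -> [-7.23, -15.89, -24.55, -33.21, -41.87]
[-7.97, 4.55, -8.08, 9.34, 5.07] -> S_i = Random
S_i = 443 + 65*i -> [443, 508, 573, 638, 703]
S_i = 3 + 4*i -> [3, 7, 11, 15, 19]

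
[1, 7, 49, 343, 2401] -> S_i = 1*7^i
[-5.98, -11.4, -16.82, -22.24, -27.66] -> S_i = -5.98 + -5.42*i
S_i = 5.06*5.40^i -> [5.06, 27.32, 147.55, 796.77, 4302.55]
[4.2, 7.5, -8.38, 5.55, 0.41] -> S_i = Random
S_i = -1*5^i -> [-1, -5, -25, -125, -625]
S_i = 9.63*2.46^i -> [9.63, 23.69, 58.28, 143.36, 352.67]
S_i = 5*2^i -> [5, 10, 20, 40, 80]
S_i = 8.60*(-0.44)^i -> [8.6, -3.78, 1.66, -0.73, 0.32]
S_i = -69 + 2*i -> [-69, -67, -65, -63, -61]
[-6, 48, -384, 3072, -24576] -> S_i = -6*-8^i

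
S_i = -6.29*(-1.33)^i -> [-6.29, 8.37, -11.13, 14.8, -19.68]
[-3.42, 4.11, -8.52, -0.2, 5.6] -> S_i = Random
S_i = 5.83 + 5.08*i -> [5.83, 10.91, 15.99, 21.07, 26.15]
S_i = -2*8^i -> [-2, -16, -128, -1024, -8192]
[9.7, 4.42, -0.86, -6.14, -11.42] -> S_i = 9.70 + -5.28*i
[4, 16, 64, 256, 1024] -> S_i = 4*4^i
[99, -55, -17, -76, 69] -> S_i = Random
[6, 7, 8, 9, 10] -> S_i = 6 + 1*i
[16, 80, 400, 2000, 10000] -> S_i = 16*5^i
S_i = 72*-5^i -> [72, -360, 1800, -9000, 45000]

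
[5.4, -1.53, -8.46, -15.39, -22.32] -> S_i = 5.40 + -6.93*i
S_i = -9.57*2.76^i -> [-9.57, -26.41, -72.9, -201.21, -555.33]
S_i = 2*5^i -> [2, 10, 50, 250, 1250]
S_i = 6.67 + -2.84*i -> [6.67, 3.83, 0.99, -1.85, -4.69]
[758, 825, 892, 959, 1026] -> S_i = 758 + 67*i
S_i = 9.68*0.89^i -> [9.68, 8.62, 7.67, 6.82, 6.07]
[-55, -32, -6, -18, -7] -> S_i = Random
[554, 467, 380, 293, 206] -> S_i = 554 + -87*i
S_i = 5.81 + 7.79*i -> [5.81, 13.6, 21.39, 29.18, 36.97]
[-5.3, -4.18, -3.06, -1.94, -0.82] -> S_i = -5.30 + 1.12*i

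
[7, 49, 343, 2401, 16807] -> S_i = 7*7^i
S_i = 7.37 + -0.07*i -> [7.37, 7.3, 7.23, 7.16, 7.09]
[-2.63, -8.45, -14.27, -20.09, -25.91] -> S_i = -2.63 + -5.82*i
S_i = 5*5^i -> [5, 25, 125, 625, 3125]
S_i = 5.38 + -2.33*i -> [5.38, 3.05, 0.72, -1.61, -3.94]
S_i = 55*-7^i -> [55, -385, 2695, -18865, 132055]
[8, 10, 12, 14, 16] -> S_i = 8 + 2*i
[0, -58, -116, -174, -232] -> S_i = 0 + -58*i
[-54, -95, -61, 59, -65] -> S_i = Random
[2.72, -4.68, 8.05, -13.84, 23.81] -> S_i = 2.72*(-1.72)^i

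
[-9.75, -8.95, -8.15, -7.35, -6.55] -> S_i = -9.75 + 0.80*i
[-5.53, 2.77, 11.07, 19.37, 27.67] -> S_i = -5.53 + 8.30*i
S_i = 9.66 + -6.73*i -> [9.66, 2.93, -3.8, -10.53, -17.26]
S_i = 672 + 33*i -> [672, 705, 738, 771, 804]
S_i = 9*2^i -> [9, 18, 36, 72, 144]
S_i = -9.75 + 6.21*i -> [-9.75, -3.54, 2.67, 8.88, 15.09]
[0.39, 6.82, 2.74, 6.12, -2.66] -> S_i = Random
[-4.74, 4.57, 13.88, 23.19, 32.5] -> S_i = -4.74 + 9.31*i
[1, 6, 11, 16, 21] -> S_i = 1 + 5*i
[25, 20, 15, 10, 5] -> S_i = 25 + -5*i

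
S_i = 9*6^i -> [9, 54, 324, 1944, 11664]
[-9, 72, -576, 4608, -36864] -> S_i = -9*-8^i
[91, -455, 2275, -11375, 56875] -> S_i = 91*-5^i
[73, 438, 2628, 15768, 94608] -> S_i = 73*6^i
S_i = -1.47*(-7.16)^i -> [-1.47, 10.53, -75.36, 539.58, -3863.4]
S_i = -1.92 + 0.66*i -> [-1.92, -1.26, -0.6, 0.06, 0.72]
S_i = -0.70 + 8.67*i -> [-0.7, 7.97, 16.64, 25.31, 33.98]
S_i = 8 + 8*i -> [8, 16, 24, 32, 40]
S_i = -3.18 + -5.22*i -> [-3.18, -8.4, -13.62, -18.84, -24.06]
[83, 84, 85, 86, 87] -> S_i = 83 + 1*i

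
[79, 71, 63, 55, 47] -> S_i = 79 + -8*i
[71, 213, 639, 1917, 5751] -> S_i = 71*3^i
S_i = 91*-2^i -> [91, -182, 364, -728, 1456]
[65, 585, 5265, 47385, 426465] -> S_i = 65*9^i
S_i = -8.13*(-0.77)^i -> [-8.13, 6.26, -4.82, 3.71, -2.86]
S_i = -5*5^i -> [-5, -25, -125, -625, -3125]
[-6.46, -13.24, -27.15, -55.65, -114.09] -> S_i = -6.46*2.05^i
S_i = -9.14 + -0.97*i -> [-9.14, -10.11, -11.08, -12.05, -13.02]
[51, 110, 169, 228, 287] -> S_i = 51 + 59*i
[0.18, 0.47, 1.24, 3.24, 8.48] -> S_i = 0.18*2.62^i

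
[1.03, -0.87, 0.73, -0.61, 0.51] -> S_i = 1.03*(-0.84)^i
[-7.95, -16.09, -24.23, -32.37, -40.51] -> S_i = -7.95 + -8.14*i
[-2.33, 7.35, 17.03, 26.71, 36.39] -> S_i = -2.33 + 9.68*i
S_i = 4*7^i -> [4, 28, 196, 1372, 9604]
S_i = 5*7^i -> [5, 35, 245, 1715, 12005]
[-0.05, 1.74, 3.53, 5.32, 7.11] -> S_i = -0.05 + 1.79*i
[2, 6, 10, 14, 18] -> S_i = 2 + 4*i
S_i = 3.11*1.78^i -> [3.11, 5.54, 9.85, 17.54, 31.22]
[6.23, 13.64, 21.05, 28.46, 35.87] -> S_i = 6.23 + 7.41*i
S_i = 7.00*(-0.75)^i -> [7.0, -5.25, 3.94, -2.95, 2.21]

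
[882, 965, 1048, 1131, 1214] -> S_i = 882 + 83*i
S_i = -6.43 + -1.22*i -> [-6.43, -7.65, -8.87, -10.09, -11.31]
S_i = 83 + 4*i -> [83, 87, 91, 95, 99]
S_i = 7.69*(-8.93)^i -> [7.69, -68.67, 613.24, -5476.22, 48902.63]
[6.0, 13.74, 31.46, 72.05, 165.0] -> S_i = 6.00*2.29^i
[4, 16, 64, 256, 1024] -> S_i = 4*4^i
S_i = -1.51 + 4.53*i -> [-1.51, 3.02, 7.55, 12.08, 16.61]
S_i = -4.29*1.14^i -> [-4.29, -4.89, -5.58, -6.36, -7.25]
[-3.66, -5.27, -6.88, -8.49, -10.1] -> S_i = -3.66 + -1.61*i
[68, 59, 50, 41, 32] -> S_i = 68 + -9*i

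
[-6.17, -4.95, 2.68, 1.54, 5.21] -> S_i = Random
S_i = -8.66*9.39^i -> [-8.66, -81.32, -763.57, -7169.93, -67325.6]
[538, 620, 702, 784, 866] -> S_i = 538 + 82*i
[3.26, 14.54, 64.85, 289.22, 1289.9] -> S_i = 3.26*4.46^i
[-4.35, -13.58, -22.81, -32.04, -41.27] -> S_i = -4.35 + -9.23*i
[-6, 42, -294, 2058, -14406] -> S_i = -6*-7^i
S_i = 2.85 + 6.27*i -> [2.85, 9.12, 15.39, 21.66, 27.93]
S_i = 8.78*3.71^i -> [8.78, 32.57, 120.85, 448.35, 1663.37]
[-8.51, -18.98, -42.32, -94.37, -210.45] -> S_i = -8.51*2.23^i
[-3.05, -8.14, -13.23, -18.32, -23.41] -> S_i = -3.05 + -5.09*i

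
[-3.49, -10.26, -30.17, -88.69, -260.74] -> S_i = -3.49*2.94^i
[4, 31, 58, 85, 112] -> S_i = 4 + 27*i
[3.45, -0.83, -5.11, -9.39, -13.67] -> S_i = 3.45 + -4.28*i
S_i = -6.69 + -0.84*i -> [-6.69, -7.53, -8.37, -9.21, -10.05]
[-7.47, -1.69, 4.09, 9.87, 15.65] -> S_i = -7.47 + 5.78*i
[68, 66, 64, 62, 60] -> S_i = 68 + -2*i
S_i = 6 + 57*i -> [6, 63, 120, 177, 234]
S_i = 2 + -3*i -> [2, -1, -4, -7, -10]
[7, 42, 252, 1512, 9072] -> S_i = 7*6^i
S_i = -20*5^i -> [-20, -100, -500, -2500, -12500]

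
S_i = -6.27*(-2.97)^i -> [-6.27, 18.62, -55.31, 164.26, -487.86]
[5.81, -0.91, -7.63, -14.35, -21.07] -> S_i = 5.81 + -6.72*i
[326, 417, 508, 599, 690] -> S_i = 326 + 91*i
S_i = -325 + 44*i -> [-325, -281, -237, -193, -149]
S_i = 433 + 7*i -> [433, 440, 447, 454, 461]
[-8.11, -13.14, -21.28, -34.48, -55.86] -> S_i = -8.11*1.62^i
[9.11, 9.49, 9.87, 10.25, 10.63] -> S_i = 9.11 + 0.38*i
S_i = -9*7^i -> [-9, -63, -441, -3087, -21609]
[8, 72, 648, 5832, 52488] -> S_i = 8*9^i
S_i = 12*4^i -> [12, 48, 192, 768, 3072]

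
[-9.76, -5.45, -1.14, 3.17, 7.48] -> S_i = -9.76 + 4.31*i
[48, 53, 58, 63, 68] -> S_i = 48 + 5*i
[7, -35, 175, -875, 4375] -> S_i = 7*-5^i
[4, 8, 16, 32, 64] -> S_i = 4*2^i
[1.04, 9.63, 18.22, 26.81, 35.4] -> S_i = 1.04 + 8.59*i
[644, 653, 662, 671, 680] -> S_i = 644 + 9*i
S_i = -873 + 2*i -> [-873, -871, -869, -867, -865]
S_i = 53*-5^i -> [53, -265, 1325, -6625, 33125]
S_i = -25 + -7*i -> [-25, -32, -39, -46, -53]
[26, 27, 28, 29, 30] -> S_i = 26 + 1*i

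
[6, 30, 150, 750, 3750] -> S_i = 6*5^i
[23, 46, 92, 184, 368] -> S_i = 23*2^i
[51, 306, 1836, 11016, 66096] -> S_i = 51*6^i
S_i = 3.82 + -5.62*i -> [3.82, -1.8, -7.42, -13.04, -18.66]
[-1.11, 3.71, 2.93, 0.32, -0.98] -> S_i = Random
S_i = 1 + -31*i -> [1, -30, -61, -92, -123]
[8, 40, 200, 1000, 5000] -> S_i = 8*5^i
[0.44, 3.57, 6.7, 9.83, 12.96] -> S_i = 0.44 + 3.13*i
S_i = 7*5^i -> [7, 35, 175, 875, 4375]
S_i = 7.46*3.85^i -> [7.46, 28.72, 110.58, 425.72, 1639.01]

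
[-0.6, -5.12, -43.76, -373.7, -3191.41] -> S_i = -0.60*8.54^i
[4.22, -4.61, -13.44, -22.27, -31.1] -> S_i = 4.22 + -8.83*i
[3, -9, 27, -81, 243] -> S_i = 3*-3^i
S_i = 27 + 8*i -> [27, 35, 43, 51, 59]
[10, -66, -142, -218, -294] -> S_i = 10 + -76*i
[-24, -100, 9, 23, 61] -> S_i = Random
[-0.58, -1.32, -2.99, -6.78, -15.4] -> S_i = -0.58*2.27^i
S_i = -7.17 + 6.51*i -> [-7.17, -0.66, 5.85, 12.36, 18.87]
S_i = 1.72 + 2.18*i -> [1.72, 3.9, 6.08, 8.26, 10.44]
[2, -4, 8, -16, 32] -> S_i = 2*-2^i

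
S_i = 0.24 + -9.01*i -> [0.24, -8.77, -17.78, -26.79, -35.8]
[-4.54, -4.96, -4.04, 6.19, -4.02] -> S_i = Random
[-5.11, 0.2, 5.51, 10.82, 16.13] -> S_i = -5.11 + 5.31*i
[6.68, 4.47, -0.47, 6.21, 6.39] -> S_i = Random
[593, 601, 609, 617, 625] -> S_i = 593 + 8*i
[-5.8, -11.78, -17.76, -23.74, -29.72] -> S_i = -5.80 + -5.98*i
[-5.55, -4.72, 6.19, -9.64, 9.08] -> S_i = Random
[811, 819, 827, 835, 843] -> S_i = 811 + 8*i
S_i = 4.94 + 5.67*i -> [4.94, 10.61, 16.28, 21.95, 27.62]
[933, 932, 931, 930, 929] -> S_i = 933 + -1*i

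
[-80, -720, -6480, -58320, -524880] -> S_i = -80*9^i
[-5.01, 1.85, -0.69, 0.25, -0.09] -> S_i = -5.01*(-0.37)^i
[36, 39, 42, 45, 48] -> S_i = 36 + 3*i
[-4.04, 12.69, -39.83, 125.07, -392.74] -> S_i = -4.04*(-3.14)^i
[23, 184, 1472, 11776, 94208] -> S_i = 23*8^i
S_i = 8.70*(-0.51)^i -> [8.7, -4.44, 2.26, -1.15, 0.59]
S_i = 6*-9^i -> [6, -54, 486, -4374, 39366]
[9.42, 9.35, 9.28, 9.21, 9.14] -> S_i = 9.42 + -0.07*i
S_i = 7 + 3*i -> [7, 10, 13, 16, 19]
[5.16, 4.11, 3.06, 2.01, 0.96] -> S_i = 5.16 + -1.05*i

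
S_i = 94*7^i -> [94, 658, 4606, 32242, 225694]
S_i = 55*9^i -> [55, 495, 4455, 40095, 360855]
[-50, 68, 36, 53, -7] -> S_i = Random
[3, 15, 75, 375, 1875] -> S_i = 3*5^i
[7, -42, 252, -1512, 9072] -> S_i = 7*-6^i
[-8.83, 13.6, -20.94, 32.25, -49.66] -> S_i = -8.83*(-1.54)^i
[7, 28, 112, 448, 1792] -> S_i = 7*4^i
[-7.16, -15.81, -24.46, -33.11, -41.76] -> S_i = -7.16 + -8.65*i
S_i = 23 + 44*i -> [23, 67, 111, 155, 199]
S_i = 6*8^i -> [6, 48, 384, 3072, 24576]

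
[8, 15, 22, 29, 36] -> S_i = 8 + 7*i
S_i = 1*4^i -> [1, 4, 16, 64, 256]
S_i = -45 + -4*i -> [-45, -49, -53, -57, -61]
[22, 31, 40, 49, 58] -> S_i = 22 + 9*i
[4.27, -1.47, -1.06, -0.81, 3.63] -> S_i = Random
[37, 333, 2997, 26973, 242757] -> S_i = 37*9^i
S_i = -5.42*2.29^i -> [-5.42, -12.41, -28.42, -65.09, -149.05]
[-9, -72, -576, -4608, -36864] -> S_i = -9*8^i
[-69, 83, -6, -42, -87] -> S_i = Random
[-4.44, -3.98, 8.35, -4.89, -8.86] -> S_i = Random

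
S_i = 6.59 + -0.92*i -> [6.59, 5.67, 4.75, 3.83, 2.91]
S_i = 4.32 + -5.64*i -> [4.32, -1.32, -6.96, -12.6, -18.24]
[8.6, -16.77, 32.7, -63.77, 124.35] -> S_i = 8.60*(-1.95)^i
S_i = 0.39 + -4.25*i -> [0.39, -3.86, -8.11, -12.36, -16.61]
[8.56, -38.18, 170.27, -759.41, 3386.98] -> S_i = 8.56*(-4.46)^i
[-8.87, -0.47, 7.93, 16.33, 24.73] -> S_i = -8.87 + 8.40*i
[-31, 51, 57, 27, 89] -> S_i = Random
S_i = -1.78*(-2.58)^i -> [-1.78, 4.59, -11.85, 30.57, -78.87]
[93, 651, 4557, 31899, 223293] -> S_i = 93*7^i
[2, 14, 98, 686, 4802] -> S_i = 2*7^i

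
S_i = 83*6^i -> [83, 498, 2988, 17928, 107568]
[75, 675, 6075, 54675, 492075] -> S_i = 75*9^i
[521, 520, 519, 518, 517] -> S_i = 521 + -1*i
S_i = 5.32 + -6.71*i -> [5.32, -1.39, -8.1, -14.81, -21.52]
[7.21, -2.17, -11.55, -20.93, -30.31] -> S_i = 7.21 + -9.38*i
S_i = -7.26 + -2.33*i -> [-7.26, -9.59, -11.92, -14.25, -16.58]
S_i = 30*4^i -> [30, 120, 480, 1920, 7680]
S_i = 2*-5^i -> [2, -10, 50, -250, 1250]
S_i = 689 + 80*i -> [689, 769, 849, 929, 1009]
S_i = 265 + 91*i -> [265, 356, 447, 538, 629]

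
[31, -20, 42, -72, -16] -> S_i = Random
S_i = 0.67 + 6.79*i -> [0.67, 7.46, 14.25, 21.04, 27.83]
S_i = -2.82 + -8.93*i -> [-2.82, -11.75, -20.68, -29.61, -38.54]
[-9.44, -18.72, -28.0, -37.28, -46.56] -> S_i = -9.44 + -9.28*i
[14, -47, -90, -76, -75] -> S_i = Random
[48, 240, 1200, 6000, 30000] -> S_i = 48*5^i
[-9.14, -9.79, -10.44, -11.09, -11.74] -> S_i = -9.14 + -0.65*i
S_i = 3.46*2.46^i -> [3.46, 8.51, 20.94, 51.51, 126.71]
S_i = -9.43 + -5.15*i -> [-9.43, -14.58, -19.73, -24.88, -30.03]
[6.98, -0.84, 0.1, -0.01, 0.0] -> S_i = 6.98*(-0.12)^i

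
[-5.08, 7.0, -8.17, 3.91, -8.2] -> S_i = Random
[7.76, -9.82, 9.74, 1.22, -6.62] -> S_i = Random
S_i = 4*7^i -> [4, 28, 196, 1372, 9604]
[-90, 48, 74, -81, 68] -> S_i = Random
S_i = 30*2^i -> [30, 60, 120, 240, 480]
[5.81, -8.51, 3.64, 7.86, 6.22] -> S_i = Random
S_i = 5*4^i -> [5, 20, 80, 320, 1280]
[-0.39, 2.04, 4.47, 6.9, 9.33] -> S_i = -0.39 + 2.43*i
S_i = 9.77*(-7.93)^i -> [9.77, -77.48, 614.39, -4872.08, 38635.57]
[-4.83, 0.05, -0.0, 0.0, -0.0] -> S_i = -4.83*(-0.01)^i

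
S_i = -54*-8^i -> [-54, 432, -3456, 27648, -221184]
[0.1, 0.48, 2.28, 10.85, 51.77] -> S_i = 0.10*4.77^i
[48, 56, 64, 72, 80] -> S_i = 48 + 8*i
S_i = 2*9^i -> [2, 18, 162, 1458, 13122]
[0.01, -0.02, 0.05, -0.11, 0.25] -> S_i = 0.01*(-2.23)^i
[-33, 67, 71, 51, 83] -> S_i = Random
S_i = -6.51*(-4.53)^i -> [-6.51, 29.49, -133.59, 605.17, -2741.41]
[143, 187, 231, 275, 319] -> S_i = 143 + 44*i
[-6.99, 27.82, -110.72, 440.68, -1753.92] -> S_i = -6.99*(-3.98)^i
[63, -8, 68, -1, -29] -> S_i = Random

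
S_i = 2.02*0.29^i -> [2.02, 0.59, 0.17, 0.05, 0.01]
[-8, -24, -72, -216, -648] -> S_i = -8*3^i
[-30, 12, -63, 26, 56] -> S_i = Random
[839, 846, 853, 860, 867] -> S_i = 839 + 7*i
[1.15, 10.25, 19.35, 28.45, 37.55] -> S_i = 1.15 + 9.10*i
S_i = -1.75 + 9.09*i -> [-1.75, 7.34, 16.43, 25.52, 34.61]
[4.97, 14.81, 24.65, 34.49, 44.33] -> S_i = 4.97 + 9.84*i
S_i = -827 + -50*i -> [-827, -877, -927, -977, -1027]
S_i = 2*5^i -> [2, 10, 50, 250, 1250]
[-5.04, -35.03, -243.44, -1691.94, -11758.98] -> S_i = -5.04*6.95^i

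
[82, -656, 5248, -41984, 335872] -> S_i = 82*-8^i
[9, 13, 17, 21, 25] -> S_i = 9 + 4*i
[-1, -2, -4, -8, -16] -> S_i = -1*2^i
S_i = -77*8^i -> [-77, -616, -4928, -39424, -315392]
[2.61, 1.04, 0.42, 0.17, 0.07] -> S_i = 2.61*0.40^i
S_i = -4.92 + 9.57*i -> [-4.92, 4.65, 14.22, 23.79, 33.36]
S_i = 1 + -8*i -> [1, -7, -15, -23, -31]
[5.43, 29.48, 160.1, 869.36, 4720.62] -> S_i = 5.43*5.43^i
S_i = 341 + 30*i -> [341, 371, 401, 431, 461]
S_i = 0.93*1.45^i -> [0.93, 1.35, 1.96, 2.84, 4.11]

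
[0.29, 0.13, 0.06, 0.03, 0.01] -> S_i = 0.29*0.46^i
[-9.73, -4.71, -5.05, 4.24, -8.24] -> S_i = Random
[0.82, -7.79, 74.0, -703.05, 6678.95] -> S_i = 0.82*(-9.50)^i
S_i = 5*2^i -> [5, 10, 20, 40, 80]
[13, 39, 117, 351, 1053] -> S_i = 13*3^i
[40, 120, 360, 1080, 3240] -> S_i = 40*3^i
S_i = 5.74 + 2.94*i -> [5.74, 8.68, 11.62, 14.56, 17.5]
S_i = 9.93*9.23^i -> [9.93, 91.65, 845.97, 7808.26, 72070.25]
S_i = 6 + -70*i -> [6, -64, -134, -204, -274]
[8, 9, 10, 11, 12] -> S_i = 8 + 1*i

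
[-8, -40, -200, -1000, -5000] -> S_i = -8*5^i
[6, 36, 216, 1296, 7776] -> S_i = 6*6^i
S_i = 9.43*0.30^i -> [9.43, 2.83, 0.85, 0.25, 0.08]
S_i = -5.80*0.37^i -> [-5.8, -2.15, -0.79, -0.29, -0.11]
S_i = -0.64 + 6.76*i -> [-0.64, 6.12, 12.88, 19.64, 26.4]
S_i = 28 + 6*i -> [28, 34, 40, 46, 52]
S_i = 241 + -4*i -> [241, 237, 233, 229, 225]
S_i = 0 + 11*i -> [0, 11, 22, 33, 44]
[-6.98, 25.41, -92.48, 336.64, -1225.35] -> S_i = -6.98*(-3.64)^i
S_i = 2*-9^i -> [2, -18, 162, -1458, 13122]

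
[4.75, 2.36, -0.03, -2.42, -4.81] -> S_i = 4.75 + -2.39*i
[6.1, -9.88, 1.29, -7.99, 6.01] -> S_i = Random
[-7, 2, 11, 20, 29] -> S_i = -7 + 9*i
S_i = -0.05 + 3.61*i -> [-0.05, 3.56, 7.17, 10.78, 14.39]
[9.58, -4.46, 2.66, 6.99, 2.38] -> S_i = Random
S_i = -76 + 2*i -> [-76, -74, -72, -70, -68]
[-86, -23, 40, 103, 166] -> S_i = -86 + 63*i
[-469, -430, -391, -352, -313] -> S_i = -469 + 39*i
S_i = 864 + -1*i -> [864, 863, 862, 861, 860]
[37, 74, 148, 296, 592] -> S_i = 37*2^i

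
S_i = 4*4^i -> [4, 16, 64, 256, 1024]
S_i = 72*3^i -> [72, 216, 648, 1944, 5832]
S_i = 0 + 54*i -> [0, 54, 108, 162, 216]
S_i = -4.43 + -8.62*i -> [-4.43, -13.05, -21.67, -30.29, -38.91]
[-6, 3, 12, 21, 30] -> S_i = -6 + 9*i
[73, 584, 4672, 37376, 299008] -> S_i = 73*8^i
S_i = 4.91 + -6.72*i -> [4.91, -1.81, -8.53, -15.25, -21.97]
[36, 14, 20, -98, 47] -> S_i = Random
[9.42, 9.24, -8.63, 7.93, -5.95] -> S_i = Random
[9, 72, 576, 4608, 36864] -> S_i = 9*8^i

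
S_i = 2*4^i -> [2, 8, 32, 128, 512]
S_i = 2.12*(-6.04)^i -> [2.12, -12.8, 77.34, -467.14, 2821.52]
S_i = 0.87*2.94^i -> [0.87, 2.56, 7.52, 22.11, 65.0]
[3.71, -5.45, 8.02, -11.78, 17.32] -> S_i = 3.71*(-1.47)^i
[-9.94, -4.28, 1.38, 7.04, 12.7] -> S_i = -9.94 + 5.66*i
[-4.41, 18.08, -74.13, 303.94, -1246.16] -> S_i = -4.41*(-4.10)^i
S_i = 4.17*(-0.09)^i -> [4.17, -0.38, 0.03, -0.0, 0.0]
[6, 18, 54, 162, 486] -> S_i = 6*3^i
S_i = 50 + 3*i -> [50, 53, 56, 59, 62]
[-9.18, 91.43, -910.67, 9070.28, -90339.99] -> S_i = -9.18*(-9.96)^i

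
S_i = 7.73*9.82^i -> [7.73, 75.91, 745.42, 7320.05, 71882.88]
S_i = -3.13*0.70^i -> [-3.13, -2.19, -1.53, -1.07, -0.75]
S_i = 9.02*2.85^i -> [9.02, 25.71, 73.26, 208.81, 595.09]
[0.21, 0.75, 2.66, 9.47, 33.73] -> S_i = 0.21*3.56^i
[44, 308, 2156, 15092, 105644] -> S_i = 44*7^i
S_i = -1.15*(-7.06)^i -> [-1.15, 8.12, -57.32, 404.68, -2857.04]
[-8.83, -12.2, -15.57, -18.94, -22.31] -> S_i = -8.83 + -3.37*i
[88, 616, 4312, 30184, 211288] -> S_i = 88*7^i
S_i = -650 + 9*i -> [-650, -641, -632, -623, -614]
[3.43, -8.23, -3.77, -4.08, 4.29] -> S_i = Random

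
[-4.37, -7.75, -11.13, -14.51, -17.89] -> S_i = -4.37 + -3.38*i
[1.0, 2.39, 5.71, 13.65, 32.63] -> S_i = 1.00*2.39^i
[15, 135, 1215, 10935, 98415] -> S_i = 15*9^i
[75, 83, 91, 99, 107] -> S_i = 75 + 8*i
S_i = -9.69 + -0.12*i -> [-9.69, -9.81, -9.93, -10.05, -10.17]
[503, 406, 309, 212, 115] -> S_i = 503 + -97*i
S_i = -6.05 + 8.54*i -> [-6.05, 2.49, 11.03, 19.57, 28.11]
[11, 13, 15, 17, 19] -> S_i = 11 + 2*i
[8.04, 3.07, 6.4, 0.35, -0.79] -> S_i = Random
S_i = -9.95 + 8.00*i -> [-9.95, -1.95, 6.05, 14.05, 22.05]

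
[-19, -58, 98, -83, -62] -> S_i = Random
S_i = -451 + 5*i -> [-451, -446, -441, -436, -431]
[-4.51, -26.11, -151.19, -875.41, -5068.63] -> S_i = -4.51*5.79^i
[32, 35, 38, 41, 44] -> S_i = 32 + 3*i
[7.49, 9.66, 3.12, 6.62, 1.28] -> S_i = Random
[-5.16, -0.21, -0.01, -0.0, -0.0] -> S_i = -5.16*0.04^i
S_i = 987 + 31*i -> [987, 1018, 1049, 1080, 1111]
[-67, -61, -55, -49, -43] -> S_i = -67 + 6*i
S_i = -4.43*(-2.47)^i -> [-4.43, 10.94, -27.03, 66.76, -164.89]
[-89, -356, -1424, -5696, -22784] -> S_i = -89*4^i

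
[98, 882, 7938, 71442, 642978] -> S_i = 98*9^i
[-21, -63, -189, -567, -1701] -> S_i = -21*3^i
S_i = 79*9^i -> [79, 711, 6399, 57591, 518319]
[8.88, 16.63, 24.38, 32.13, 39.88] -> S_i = 8.88 + 7.75*i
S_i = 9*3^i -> [9, 27, 81, 243, 729]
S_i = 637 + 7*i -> [637, 644, 651, 658, 665]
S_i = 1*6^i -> [1, 6, 36, 216, 1296]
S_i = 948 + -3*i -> [948, 945, 942, 939, 936]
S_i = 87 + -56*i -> [87, 31, -25, -81, -137]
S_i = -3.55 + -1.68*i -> [-3.55, -5.23, -6.91, -8.59, -10.27]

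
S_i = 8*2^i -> [8, 16, 32, 64, 128]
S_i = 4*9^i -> [4, 36, 324, 2916, 26244]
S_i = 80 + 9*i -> [80, 89, 98, 107, 116]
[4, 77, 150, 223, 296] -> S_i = 4 + 73*i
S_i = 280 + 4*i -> [280, 284, 288, 292, 296]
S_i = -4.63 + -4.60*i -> [-4.63, -9.23, -13.83, -18.43, -23.03]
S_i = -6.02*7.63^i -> [-6.02, -45.93, -350.47, -2674.05, -20403.03]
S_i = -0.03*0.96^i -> [-0.03, -0.03, -0.03, -0.03, -0.03]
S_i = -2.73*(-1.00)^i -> [-2.73, 2.73, -2.73, 2.73, -2.73]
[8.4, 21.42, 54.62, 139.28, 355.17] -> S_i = 8.40*2.55^i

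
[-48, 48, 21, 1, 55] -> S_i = Random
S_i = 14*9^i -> [14, 126, 1134, 10206, 91854]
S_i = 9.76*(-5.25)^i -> [9.76, -51.24, 269.01, -1412.3, 7414.59]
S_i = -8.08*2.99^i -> [-8.08, -24.16, -72.24, -215.99, -645.8]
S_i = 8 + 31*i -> [8, 39, 70, 101, 132]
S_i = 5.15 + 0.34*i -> [5.15, 5.49, 5.83, 6.17, 6.51]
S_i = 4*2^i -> [4, 8, 16, 32, 64]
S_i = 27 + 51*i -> [27, 78, 129, 180, 231]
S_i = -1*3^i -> [-1, -3, -9, -27, -81]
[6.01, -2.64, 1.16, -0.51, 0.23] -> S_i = 6.01*(-0.44)^i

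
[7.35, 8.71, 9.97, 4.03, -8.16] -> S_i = Random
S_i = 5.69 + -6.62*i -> [5.69, -0.93, -7.55, -14.17, -20.79]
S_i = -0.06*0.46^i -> [-0.06, -0.03, -0.01, -0.01, -0.0]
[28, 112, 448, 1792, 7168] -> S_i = 28*4^i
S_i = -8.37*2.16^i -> [-8.37, -18.08, -39.05, -84.35, -182.2]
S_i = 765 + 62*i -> [765, 827, 889, 951, 1013]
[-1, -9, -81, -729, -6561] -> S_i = -1*9^i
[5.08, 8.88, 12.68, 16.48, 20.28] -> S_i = 5.08 + 3.80*i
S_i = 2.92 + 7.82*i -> [2.92, 10.74, 18.56, 26.38, 34.2]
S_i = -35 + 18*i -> [-35, -17, 1, 19, 37]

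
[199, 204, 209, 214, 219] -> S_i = 199 + 5*i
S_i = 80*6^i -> [80, 480, 2880, 17280, 103680]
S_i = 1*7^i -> [1, 7, 49, 343, 2401]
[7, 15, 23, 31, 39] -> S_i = 7 + 8*i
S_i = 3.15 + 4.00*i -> [3.15, 7.15, 11.15, 15.15, 19.15]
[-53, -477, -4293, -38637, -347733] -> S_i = -53*9^i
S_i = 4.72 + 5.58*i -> [4.72, 10.3, 15.88, 21.46, 27.04]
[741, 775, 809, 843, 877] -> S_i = 741 + 34*i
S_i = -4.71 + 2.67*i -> [-4.71, -2.04, 0.63, 3.3, 5.97]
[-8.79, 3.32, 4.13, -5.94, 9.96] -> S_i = Random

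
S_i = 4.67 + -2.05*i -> [4.67, 2.62, 0.57, -1.48, -3.53]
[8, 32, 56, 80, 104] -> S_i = 8 + 24*i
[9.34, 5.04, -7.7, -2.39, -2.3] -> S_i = Random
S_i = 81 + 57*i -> [81, 138, 195, 252, 309]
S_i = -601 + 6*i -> [-601, -595, -589, -583, -577]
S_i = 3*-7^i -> [3, -21, 147, -1029, 7203]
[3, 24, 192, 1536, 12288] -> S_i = 3*8^i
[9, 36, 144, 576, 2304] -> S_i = 9*4^i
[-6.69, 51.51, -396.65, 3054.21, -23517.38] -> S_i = -6.69*(-7.70)^i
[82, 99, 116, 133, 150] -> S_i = 82 + 17*i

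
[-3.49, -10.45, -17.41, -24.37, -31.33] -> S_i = -3.49 + -6.96*i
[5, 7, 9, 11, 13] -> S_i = 5 + 2*i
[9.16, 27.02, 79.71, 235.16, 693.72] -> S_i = 9.16*2.95^i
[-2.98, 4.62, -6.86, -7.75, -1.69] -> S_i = Random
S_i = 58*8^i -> [58, 464, 3712, 29696, 237568]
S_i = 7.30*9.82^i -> [7.3, 71.69, 703.96, 6912.85, 67884.22]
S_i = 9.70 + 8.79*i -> [9.7, 18.49, 27.28, 36.07, 44.86]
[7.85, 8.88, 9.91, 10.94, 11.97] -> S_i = 7.85 + 1.03*i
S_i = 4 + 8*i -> [4, 12, 20, 28, 36]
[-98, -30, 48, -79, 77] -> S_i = Random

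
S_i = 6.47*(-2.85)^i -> [6.47, -18.44, 52.55, -149.77, 426.86]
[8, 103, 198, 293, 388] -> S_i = 8 + 95*i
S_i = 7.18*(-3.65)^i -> [7.18, -26.21, 95.66, -349.14, 1274.37]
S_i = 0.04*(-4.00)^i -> [0.04, -0.16, 0.64, -2.56, 10.24]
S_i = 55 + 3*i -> [55, 58, 61, 64, 67]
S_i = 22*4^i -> [22, 88, 352, 1408, 5632]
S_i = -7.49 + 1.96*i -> [-7.49, -5.53, -3.57, -1.61, 0.35]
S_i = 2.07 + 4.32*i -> [2.07, 6.39, 10.71, 15.03, 19.35]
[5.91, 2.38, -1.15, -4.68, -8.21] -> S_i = 5.91 + -3.53*i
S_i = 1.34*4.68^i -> [1.34, 6.27, 29.35, 137.35, 642.82]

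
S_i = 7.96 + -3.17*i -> [7.96, 4.79, 1.62, -1.55, -4.72]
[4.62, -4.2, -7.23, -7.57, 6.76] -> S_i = Random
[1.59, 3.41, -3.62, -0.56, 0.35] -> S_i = Random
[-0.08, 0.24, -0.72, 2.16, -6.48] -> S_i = -0.08*(-3.00)^i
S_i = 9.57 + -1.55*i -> [9.57, 8.02, 6.47, 4.92, 3.37]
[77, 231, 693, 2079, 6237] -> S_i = 77*3^i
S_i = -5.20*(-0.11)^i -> [-5.2, 0.57, -0.06, 0.01, -0.0]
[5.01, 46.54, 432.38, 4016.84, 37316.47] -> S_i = 5.01*9.29^i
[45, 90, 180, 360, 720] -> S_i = 45*2^i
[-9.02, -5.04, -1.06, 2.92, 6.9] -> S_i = -9.02 + 3.98*i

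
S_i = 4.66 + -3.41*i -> [4.66, 1.25, -2.16, -5.57, -8.98]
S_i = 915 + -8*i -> [915, 907, 899, 891, 883]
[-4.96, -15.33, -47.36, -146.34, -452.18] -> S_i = -4.96*3.09^i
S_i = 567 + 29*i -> [567, 596, 625, 654, 683]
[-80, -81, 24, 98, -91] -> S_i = Random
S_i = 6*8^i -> [6, 48, 384, 3072, 24576]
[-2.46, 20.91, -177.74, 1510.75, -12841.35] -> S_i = -2.46*(-8.50)^i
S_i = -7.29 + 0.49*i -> [-7.29, -6.8, -6.31, -5.82, -5.33]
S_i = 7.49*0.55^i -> [7.49, 4.12, 2.27, 1.25, 0.69]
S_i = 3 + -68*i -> [3, -65, -133, -201, -269]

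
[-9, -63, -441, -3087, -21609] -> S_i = -9*7^i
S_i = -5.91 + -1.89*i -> [-5.91, -7.8, -9.69, -11.58, -13.47]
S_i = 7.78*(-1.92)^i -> [7.78, -14.94, 28.68, -55.07, 105.73]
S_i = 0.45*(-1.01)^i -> [0.45, -0.45, 0.46, -0.46, 0.47]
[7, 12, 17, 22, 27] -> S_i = 7 + 5*i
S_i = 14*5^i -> [14, 70, 350, 1750, 8750]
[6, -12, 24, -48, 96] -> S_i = 6*-2^i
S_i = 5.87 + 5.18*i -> [5.87, 11.05, 16.23, 21.41, 26.59]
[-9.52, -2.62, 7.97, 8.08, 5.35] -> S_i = Random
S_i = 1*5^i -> [1, 5, 25, 125, 625]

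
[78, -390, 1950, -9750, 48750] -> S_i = 78*-5^i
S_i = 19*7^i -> [19, 133, 931, 6517, 45619]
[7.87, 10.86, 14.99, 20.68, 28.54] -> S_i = 7.87*1.38^i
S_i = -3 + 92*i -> [-3, 89, 181, 273, 365]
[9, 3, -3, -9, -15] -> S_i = 9 + -6*i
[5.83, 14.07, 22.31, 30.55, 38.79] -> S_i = 5.83 + 8.24*i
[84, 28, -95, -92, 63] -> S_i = Random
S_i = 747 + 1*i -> [747, 748, 749, 750, 751]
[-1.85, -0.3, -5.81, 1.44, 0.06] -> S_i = Random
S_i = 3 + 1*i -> [3, 4, 5, 6, 7]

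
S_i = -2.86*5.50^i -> [-2.86, -15.73, -86.52, -475.83, -2617.08]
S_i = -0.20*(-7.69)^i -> [-0.2, 1.54, -11.83, 90.95, -699.42]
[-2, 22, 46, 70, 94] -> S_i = -2 + 24*i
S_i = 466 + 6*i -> [466, 472, 478, 484, 490]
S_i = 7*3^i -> [7, 21, 63, 189, 567]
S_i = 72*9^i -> [72, 648, 5832, 52488, 472392]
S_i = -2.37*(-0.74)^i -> [-2.37, 1.75, -1.3, 0.96, -0.71]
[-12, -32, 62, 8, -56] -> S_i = Random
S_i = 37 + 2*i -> [37, 39, 41, 43, 45]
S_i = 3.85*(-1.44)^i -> [3.85, -5.54, 7.98, -11.5, 16.55]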